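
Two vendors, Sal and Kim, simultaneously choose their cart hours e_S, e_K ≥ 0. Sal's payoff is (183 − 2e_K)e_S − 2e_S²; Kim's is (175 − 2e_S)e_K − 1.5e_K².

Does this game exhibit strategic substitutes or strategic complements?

Expanding Sal's payoff: 183e_S − 2e_Ke_S − 2e_S².
∂π/∂e_S = 183 − 2e_K − 4e_S = 0, so e_S = 45.75 − 0.5e_K.
The best-response slope de_S/de_K = −0.5 < 0: the reaction function is downward-sloping, so the choices are strategic substitutes.

strategic substitutes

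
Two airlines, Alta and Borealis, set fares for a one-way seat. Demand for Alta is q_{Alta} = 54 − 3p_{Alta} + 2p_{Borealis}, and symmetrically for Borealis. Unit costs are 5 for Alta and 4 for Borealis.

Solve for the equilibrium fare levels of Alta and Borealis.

17.0625, 16.6875

Alta's profit: π = (p_{Alta} − 5)(54 − 3p_{Alta} + 2p_{Borealis}).
∂π/∂p_{Alta} = 69 − 6p_{Alta} + 2p_{Borealis} = 0 ⇒ p_{Alta} = 11.5 + (1/3)p_{Borealis}.
Similarly p_{Borealis} = 11 + (1/3)p_{Alta}.
Solving the two reaction functions simultaneously: (1 − (1/3)(1/3))p_{Alta} = 11.5 + (1/3)·11, so (8/9)p_{Alta} = 91/6 and p_{Alta} = 17.0625.
Then p_{Borealis} = 11 + (1/3)·17.0625 = 16.6875.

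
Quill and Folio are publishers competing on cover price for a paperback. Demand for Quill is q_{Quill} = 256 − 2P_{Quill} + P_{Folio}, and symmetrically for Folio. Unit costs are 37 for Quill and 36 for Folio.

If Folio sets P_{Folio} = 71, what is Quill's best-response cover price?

Quill's profit: π = (P_{Quill} − 37)(256 − 2P_{Quill} + P_{Folio}).
∂π/∂P_{Quill} = 330 − 4P_{Quill} + P_{Folio} = 0 ⇒ P_{Quill} = 82.5 + 0.25P_{Folio}.
At P_{Folio} = 71: P_{Quill} = 82.5 + 0.25·71 = 100.25.

100.25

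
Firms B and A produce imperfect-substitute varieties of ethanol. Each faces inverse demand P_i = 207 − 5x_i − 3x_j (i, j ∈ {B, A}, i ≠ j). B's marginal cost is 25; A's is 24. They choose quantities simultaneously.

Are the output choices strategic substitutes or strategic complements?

Firm B's profit: π = x_B(207 − 5x_B − 3x_A) − 25x_B.
∂π/∂x_B = 182 − 10x_B − 3x_A = 0 ⇒ x_B = 18.2 − 0.3x_A.
The best-response slope dx_B/dx_A = −0.3 < 0: the reaction function is downward-sloping, so the choices are strategic substitutes.

strategic substitutes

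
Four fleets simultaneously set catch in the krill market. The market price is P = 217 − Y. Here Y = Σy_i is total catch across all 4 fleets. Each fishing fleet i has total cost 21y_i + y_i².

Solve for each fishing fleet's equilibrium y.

A representative fishing fleet's profit is π_i = y_i(217 − Y) − 21y_i − y_i², with Y = y_i + Σ_{j≠i} y_j.
First-order condition: 196 − 4y_i − Σ_{j≠i} y_j = 0.
In a symmetric equilibrium every fishing fleet chooses the same y, so Σ_{j≠i} y_j = 3y. The condition becomes 196 − 7y = 0, giving y = 196/7 = 28.

28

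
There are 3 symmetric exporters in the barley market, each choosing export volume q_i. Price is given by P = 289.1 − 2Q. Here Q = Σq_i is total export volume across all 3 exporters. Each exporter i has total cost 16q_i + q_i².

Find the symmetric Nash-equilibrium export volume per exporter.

27.31

A representative exporter's profit is π_i = q_i(289.1 − 2Q) − 16q_i − q_i², with Q = q_i + Σ_{j≠i} q_j.
First-order condition: 273.1 − 6q_i − 2Σ_{j≠i} q_j = 0.
With identical exporters, set every q_j = q: then 273.1 − 6q − 4q = 0, i.e. q = 273.1/10 = 27.31.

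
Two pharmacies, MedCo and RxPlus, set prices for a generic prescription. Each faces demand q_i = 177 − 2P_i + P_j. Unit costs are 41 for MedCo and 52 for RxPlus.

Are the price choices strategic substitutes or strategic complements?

MedCo's profit: π = (P_{MedCo} − 41)(177 − 2P_{MedCo} + P_{RxPlus}).
∂π/∂P_{MedCo} = 259 − 4P_{MedCo} + P_{RxPlus} = 0 ⇒ P_{MedCo} = 64.75 + 0.25P_{RxPlus}.
The best-response slope dP_{MedCo}/dP_{RxPlus} = 0.25 > 0: the reaction function is upward-sloping, so the choices are strategic complements.

strategic complements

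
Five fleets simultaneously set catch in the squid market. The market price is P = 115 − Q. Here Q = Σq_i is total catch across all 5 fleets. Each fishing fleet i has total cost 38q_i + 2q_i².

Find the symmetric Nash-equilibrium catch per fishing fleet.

7.7

A representative fishing fleet's profit is π_i = q_i(115 − Q) − 38q_i − 2q_i², with Q = q_i + Σ_{j≠i} q_j.
First-order condition: 77 − 6q_i − Σ_{j≠i} q_j = 0.
In a symmetric equilibrium every fishing fleet chooses the same q, so Σ_{j≠i} q_j = 4q. The condition becomes 77 − 10q = 0, giving q = 77/10 = 7.7.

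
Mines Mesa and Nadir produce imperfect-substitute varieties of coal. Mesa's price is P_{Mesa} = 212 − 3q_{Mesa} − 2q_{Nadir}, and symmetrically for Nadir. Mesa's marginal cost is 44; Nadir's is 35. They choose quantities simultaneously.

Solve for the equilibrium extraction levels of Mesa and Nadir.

20.4375, 22.6875

Mine Mesa's profit: π = q_{Mesa}(212 − 3q_{Mesa} − 2q_{Nadir}) − 44q_{Mesa}.
∂π/∂q_{Mesa} = 168 − 6q_{Mesa} − 2q_{Nadir} = 0 ⇒ q_{Mesa} = 28 − (1/3)q_{Nadir}.
Similarly q_{Nadir} = 29.5 − (1/3)q_{Mesa}.
Substituting the second reaction function into the first: q_{Mesa} = 28 − (1/3)(29.5 − (1/3)q_{Mesa}), which gives (8/9)q_{Mesa} = 109/6 ⇒ q_{Mesa} = 20.4375.
Then q_{Nadir} = 29.5 − (1/3)·20.4375 = 22.6875.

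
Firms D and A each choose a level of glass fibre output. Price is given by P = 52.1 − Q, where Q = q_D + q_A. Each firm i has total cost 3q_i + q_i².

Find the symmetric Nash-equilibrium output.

Firm D's profit: π = q_D(52.1 − (q_D + q_A)) − 3q_D − q_D².
∂π/∂q_D = 49.1 − 4q_D − q_A = 0, so q_D = 12.275 − 0.25q_A.
Setting q_D = q_A in the reaction function: q_D = 12.275 − 0.25q_D, so q_D = 12.275 / 1.25 = 9.82.

9.82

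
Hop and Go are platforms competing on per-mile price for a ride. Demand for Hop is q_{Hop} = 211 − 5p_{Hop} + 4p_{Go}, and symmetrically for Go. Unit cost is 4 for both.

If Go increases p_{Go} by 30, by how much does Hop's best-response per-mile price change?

Hop's profit: π = (p_{Hop} − 4)(211 − 5p_{Hop} + 4p_{Go}).
∂π/∂p_{Hop} = 231 − 10p_{Hop} + 4p_{Go} = 0 ⇒ p_{Hop} = 23.1 + 0.4p_{Go}.
The reaction-function slope is 0.4, so a 30-unit rise in p_{Go} moves p_{Hop} by 0.4 × 30 = 12. Hop's best response rises — the actions are strategic complements.

12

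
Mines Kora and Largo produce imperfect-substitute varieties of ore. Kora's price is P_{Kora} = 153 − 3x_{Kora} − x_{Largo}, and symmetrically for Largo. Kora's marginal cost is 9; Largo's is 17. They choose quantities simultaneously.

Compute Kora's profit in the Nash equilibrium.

1297.92

Mine Kora's profit: π = x_{Kora}(153 − 3x_{Kora} − x_{Largo}) − 9x_{Kora}.
∂π/∂x_{Kora} = 144 − 6x_{Kora} − x_{Largo} = 0 ⇒ x_{Kora} = 24 − (1/6)x_{Largo}.
Similarly x_{Largo} = 68/3 − (1/6)x_{Kora}.
Solving the two reaction functions simultaneously: (1 − (−1/6)(−1/6))x_{Kora} = 24 − (1/6)·(68/3), so (35/36)x_{Kora} = 182/9 and x_{Kora} = 20.8.
Then x_{Largo} = 68/3 − (1/6)·20.8 = 19.2.
P_{Kora} = 153 − 3·20.8 − 19.2 = 71.4.
Profit = (71.4 − 9)·20.8 = 1297.92.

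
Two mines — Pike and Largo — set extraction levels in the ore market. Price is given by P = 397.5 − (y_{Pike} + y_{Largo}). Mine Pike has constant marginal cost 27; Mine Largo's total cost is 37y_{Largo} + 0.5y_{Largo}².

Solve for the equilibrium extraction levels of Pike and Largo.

150.2, 70.1

Mine Pike's profit: π = y_{Pike}(397.5 − (y_{Pike} + y_{Largo})) − 27y_{Pike}.
∂π/∂y_{Pike} = 370.5 − 2y_{Pike} − y_{Largo} = 0, so y_{Pike} = 185.25 − 0.5y_{Largo}.
For Largo: ∂π/∂y_{Largo} = 360.5 − 3y_{Largo} − y_{Pike} = 0 ⇒ y_{Largo} = 721/6 − (1/3)y_{Pike}.
Plugging y_{Largo} into Pike's best response: y_{Pike} = 185.25 − 0.5(721/6 − (1/3)y_{Pike}) ⇒ (5/6)y_{Pike} = 751/6, so y_{Pike} = 150.2.
Then y_{Largo} = 721/6 − (1/3)·150.2 = 70.1.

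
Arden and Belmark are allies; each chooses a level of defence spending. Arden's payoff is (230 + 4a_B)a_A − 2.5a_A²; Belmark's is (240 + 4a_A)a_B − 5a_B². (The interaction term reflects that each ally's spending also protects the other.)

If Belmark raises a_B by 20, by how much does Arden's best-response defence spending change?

16

Expanding Arden's payoff: 230a_A + 4a_Ba_A − 2.5a_A².
∂π/∂a_A = 230 + 4a_B − 5a_A = 0, so a_A = 46 + 0.8a_B.
The reaction-function slope is 0.8, so a 20-unit rise in a_B moves a_A by 0.8 × 20 = 16. Arden's best response rises — the actions are strategic complements.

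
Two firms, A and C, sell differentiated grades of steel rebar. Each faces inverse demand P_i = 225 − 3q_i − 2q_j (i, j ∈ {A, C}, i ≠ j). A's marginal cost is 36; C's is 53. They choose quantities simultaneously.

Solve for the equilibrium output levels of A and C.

24.6875, 20.4375

Firm A's profit: π = q_A(225 − 3q_A − 2q_C) − 36q_A.
∂π/∂q_A = 189 − 6q_A − 2q_C = 0 ⇒ q_A = 31.5 − (1/3)q_C.
Similarly q_C = 86/3 − (1/3)q_A.
Substituting the second reaction function into the first: q_A = 31.5 − (1/3)(86/3 − (1/3)q_A), which gives (8/9)q_A = 395/18 ⇒ q_A = 24.6875.
Then q_C = 86/3 − (1/3)·24.6875 = 20.4375.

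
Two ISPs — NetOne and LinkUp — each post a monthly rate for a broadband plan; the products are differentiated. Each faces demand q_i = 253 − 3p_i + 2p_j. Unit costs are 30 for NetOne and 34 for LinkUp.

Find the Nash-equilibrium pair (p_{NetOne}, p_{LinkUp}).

NetOne's profit: π = (p_{NetOne} − 30)(253 − 3p_{NetOne} + 2p_{LinkUp}).
∂π/∂p_{NetOne} = 343 − 6p_{NetOne} + 2p_{LinkUp} = 0 ⇒ p_{NetOne} = 343/6 + (1/3)p_{LinkUp}.
Similarly p_{LinkUp} = 355/6 + (1/3)p_{NetOne}.
Substituting the second reaction function into the first: p_{NetOne} = 343/6 + (1/3)(355/6 + (1/3)p_{NetOne}), which gives (8/9)p_{NetOne} = 692/9 ⇒ p_{NetOne} = 86.5.
Then p_{LinkUp} = 355/6 + (1/3)·86.5 = 88.

86.5, 88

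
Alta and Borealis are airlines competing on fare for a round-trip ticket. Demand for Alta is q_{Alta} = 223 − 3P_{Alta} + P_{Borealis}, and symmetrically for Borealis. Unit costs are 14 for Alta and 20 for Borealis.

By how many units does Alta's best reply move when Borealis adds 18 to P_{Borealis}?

Alta's profit: π = (P_{Alta} − 14)(223 − 3P_{Alta} + P_{Borealis}).
∂π/∂P_{Alta} = 265 − 6P_{Alta} + P_{Borealis} = 0 ⇒ P_{Alta} = 265/6 + (1/6)P_{Borealis}.
The reaction-function slope is 1/6, so an 18-unit rise in P_{Borealis} moves P_{Alta} by 1/6 × 18 = 3. Alta's best response rises — the actions are strategic complements.

3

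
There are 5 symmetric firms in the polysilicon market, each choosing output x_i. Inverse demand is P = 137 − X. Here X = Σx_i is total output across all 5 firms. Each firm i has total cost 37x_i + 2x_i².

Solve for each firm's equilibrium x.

A representative firm's profit is π_i = x_i(137 − X) − 37x_i − 2x_i², with X = x_i + Σ_{j≠i} x_j.
First-order condition: 100 − 6x_i − Σ_{j≠i} x_j = 0.
In a symmetric equilibrium every firm chooses the same x, so Σ_{j≠i} x_j = 4x. The condition becomes 100 − 10x = 0, giving x = 100/10 = 10.

10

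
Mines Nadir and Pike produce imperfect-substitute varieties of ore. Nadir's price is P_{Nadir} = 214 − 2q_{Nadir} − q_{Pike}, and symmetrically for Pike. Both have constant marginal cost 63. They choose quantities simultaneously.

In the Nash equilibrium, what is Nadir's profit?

Mine Nadir's profit: π = q_{Nadir}(214 − 2q_{Nadir} − q_{Pike}) − 63q_{Nadir}.
∂π/∂q_{Nadir} = 151 − 4q_{Nadir} − q_{Pike} = 0 ⇒ q_{Nadir} = 37.75 − 0.25q_{Pike}.
The game is symmetric, so in equilibrium q_{Pike} = q_{Nadir}: the reaction function gives 1.25q_{Nadir} = 37.75, hence q_{Nadir} = 30.2.
P_{Nadir} = 214 − 2·30.2 − 30.2 = 123.4.
Profit = (123.4 − 63)·30.2 = 1824.08.

1824.08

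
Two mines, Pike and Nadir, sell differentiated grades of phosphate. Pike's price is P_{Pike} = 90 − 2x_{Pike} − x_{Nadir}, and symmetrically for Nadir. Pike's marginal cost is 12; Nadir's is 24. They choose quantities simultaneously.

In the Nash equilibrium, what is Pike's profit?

Mine Pike's profit: π = x_{Pike}(90 − 2x_{Pike} − x_{Nadir}) − 12x_{Pike}.
∂π/∂x_{Pike} = 78 − 4x_{Pike} − x_{Nadir} = 0 ⇒ x_{Pike} = 19.5 − 0.25x_{Nadir}.
Similarly x_{Nadir} = 16.5 − 0.25x_{Pike}.
Plugging x_{Nadir} into Pike's best response: x_{Pike} = 19.5 − 0.25(16.5 − 0.25x_{Pike}) ⇒ 0.9375x_{Pike} = 15.375, so x_{Pike} = 16.4.
Then x_{Nadir} = 16.5 − 0.25·16.4 = 12.4.
P_{Pike} = 90 − 2·16.4 − 12.4 = 44.8.
Profit = (44.8 − 12)·16.4 = 537.92.

537.92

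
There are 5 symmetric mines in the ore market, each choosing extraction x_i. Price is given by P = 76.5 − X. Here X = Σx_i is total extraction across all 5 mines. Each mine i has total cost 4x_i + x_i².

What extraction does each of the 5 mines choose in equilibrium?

9.0625

A representative mine's profit is π_i = x_i(76.5 − X) − 4x_i − x_i², with X = x_i + Σ_{j≠i} x_j.
First-order condition: 72.5 − 4x_i − Σ_{j≠i} x_j = 0.
In a symmetric equilibrium every mine chooses the same x, so Σ_{j≠i} x_j = 4x. The condition becomes 72.5 − 8x = 0, giving x = 72.5/8 = 9.0625.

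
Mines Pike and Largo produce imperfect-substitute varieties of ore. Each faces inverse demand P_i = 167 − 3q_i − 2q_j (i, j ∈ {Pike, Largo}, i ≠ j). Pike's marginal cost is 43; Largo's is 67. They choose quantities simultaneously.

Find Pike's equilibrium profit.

Mine Pike's profit: π = q_{Pike}(167 − 3q_{Pike} − 2q_{Largo}) − 43q_{Pike}.
∂π/∂q_{Pike} = 124 − 6q_{Pike} − 2q_{Largo} = 0 ⇒ q_{Pike} = 62/3 − (1/3)q_{Largo}.
Similarly q_{Largo} = 50/3 − (1/3)q_{Pike}.
Solving the two reaction functions simultaneously: (1 − (−1/3)(−1/3))q_{Pike} = 62/3 − (1/3)·(50/3), so (8/9)q_{Pike} = 136/9 and q_{Pike} = 17.
Then q_{Largo} = 50/3 − (1/3)·17 = 11.
P_{Pike} = 167 − 3·17 − 2·11 = 94.
Profit = (94 − 43)·17 = 867.

867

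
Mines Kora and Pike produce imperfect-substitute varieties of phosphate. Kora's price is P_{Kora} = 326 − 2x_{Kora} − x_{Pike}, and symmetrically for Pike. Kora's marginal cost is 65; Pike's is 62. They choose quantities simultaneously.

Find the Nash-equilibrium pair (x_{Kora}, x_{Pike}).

Mine Kora's profit: π = x_{Kora}(326 − 2x_{Kora} − x_{Pike}) − 65x_{Kora}.
∂π/∂x_{Kora} = 261 − 4x_{Kora} − x_{Pike} = 0 ⇒ x_{Kora} = 65.25 − 0.25x_{Pike}.
Similarly x_{Pike} = 66 − 0.25x_{Kora}.
Solving the two reaction functions simultaneously: (1 − (−0.25)(−0.25))x_{Kora} = 65.25 − 0.25·66, so 0.9375x_{Kora} = 48.75 and x_{Kora} = 52.
Then x_{Pike} = 66 − 0.25·52 = 53.

52, 53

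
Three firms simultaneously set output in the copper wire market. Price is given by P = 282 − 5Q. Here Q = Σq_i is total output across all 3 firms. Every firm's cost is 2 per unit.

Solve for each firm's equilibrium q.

14

A representative firm's profit is π_i = q_i(282 − 5Q) − 2q_i, with Q = q_i + Σ_{j≠i} q_j.
First-order condition: 280 − 10q_i − 5Σ_{j≠i} q_j = 0.
With identical firms, set every q_j = q: then 280 − 10q − 10q = 0, i.e. q = 280/20 = 14.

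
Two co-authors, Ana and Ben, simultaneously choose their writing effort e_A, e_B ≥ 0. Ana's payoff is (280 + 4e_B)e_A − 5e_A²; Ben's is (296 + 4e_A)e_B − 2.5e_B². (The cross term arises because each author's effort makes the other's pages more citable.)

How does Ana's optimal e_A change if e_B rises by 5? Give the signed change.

Expanding Ana's payoff: 280e_A + 4e_Be_A − 5e_A².
∂π/∂e_A = 280 + 4e_B − 10e_A = 0, so e_A = 28 + 0.4e_B.
The reaction-function slope is 0.4, so a 5-unit rise in e_B moves e_A by 0.4 × 5 = 2. Ana's best response rises — the actions are strategic complements.

2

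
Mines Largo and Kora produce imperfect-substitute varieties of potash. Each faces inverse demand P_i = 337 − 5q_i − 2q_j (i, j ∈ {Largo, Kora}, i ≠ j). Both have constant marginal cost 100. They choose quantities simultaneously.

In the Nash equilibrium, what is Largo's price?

198.75

Mine Largo's profit: π = q_{Largo}(337 − 5q_{Largo} − 2q_{Kora}) − 100q_{Largo}.
∂π/∂q_{Largo} = 237 − 10q_{Largo} − 2q_{Kora} = 0 ⇒ q_{Largo} = 23.7 − 0.2q_{Kora}.
By symmetry q_{Kora} = q_{Largo}; substituting into the reaction function, 1.2q_{Largo} = 23.7 and q_{Largo} = 19.75.
P_{Largo} = 337 − 5·19.75 − 2·19.75 = 198.75.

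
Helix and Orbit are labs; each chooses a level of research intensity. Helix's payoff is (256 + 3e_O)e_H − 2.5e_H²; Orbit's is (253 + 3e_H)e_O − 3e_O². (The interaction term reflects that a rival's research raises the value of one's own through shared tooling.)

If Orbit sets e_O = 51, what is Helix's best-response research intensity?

Expanding Helix's payoff: 256e_H + 3e_Oe_H − 2.5e_H².
∂π/∂e_H = 256 + 3e_O − 5e_H = 0, so e_H = 51.2 + 0.6e_O.
At e_O = 51: e_H = 51.2 + 0.6·51 = 81.8.

81.8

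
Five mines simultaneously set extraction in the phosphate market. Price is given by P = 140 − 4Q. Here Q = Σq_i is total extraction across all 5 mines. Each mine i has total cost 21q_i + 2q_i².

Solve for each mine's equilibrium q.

A representative mine's profit is π_i = q_i(140 − 4Q) − 21q_i − 2q_i², with Q = q_i + Σ_{j≠i} q_j.
First-order condition: 119 − 12q_i − 4Σ_{j≠i} q_j = 0.
Imposing symmetry (q_j = q for all j) turns Σ_{j≠i} q_j into 4q, so 119 = 28q and q = 4.25.

4.25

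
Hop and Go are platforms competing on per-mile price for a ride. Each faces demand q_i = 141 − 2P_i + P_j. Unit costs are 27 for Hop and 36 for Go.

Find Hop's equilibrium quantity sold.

Hop's profit: π = (P_{Hop} − 27)(141 − 2P_{Hop} + P_{Go}).
∂π/∂P_{Hop} = 195 − 4P_{Hop} + P_{Go} = 0 ⇒ P_{Hop} = 48.75 + 0.25P_{Go}.
Similarly P_{Go} = 53.25 + 0.25P_{Hop}.
Solving the two reaction functions simultaneously: (1 − (0.25)(0.25))P_{Hop} = 48.75 + 0.25·53.25, so 0.9375P_{Hop} = 62.0625 and P_{Hop} = 66.2.
Then P_{Go} = 53.25 + 0.25·66.2 = 69.8.
q_{Hop} = 141 − 2·66.2 + 69.8 = 78.4.

78.4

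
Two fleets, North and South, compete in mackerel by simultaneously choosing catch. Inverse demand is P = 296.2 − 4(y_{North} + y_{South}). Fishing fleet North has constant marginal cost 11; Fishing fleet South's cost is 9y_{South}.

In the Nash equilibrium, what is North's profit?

2227.84

Fishing fleet North's profit: π = y_{North}(296.2 − 4(y_{North} + y_{South})) − 11y_{North}.
∂π/∂y_{North} = 285.2 − 8y_{North} − 4y_{South} = 0, so y_{North} = 35.65 − 0.5y_{South}.
By the same steps for South: y_{South} = 35.9 − 0.5y_{North}.
Plugging y_{South} into North's best response: y_{North} = 35.65 − 0.5(35.9 − 0.5y_{North}) ⇒ 0.75y_{North} = 17.7, so y_{North} = 23.6.
Then y_{South} = 35.9 − 0.5·23.6 = 24.1.
Price P = 296.2 − 4·47.7 = 105.4.
North's profit: (105.4 − 11)·23.6 = 2227.84.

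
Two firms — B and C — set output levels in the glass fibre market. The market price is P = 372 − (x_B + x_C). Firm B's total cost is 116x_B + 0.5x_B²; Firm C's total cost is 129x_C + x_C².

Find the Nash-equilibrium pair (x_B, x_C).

71, 43

Firm B's profit: π = x_B(372 − (x_B + x_C)) − 116x_B − 0.5x_B².
∂π/∂x_B = 256 − 3x_B − x_C = 0, so x_B = 256/3 − (1/3)x_C.
For C: ∂π/∂x_C = 243 − 4x_C − x_B = 0 ⇒ x_C = 60.75 − 0.25x_B.
Plugging x_C into B's best response: x_B = 256/3 − (1/3)(60.75 − 0.25x_B) ⇒ (11/12)x_B = 781/12, so x_B = 71.
Then x_C = 60.75 − 0.25·71 = 43.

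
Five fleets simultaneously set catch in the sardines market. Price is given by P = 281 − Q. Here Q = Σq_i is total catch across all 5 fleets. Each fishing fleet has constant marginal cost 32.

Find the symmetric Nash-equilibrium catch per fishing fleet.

41.5

A representative fishing fleet's profit is π_i = q_i(281 − Q) − 32q_i, with Q = q_i + Σ_{j≠i} q_j.
First-order condition: 249 − 2q_i − Σ_{j≠i} q_j = 0.
Imposing symmetry (q_j = q for all j) turns Σ_{j≠i} q_j into 4q, so 249 = 6q and q = 41.5.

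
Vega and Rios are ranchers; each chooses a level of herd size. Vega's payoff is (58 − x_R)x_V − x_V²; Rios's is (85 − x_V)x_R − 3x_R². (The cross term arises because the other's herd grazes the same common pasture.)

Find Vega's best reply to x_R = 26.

16

Expanding Vega's payoff: 58x_V − x_Rx_V − x_V².
∂π/∂x_V = 58 − x_R − 2x_V = 0, so x_V = 29 − 0.5x_R.
At x_R = 26: x_V = 29 − 0.5·26 = 16.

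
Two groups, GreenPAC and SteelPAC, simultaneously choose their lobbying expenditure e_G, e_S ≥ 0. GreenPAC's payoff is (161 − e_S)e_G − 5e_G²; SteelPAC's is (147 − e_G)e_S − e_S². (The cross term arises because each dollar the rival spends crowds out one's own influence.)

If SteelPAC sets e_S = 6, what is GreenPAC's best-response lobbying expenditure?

15.5

Expanding GreenPAC's payoff: 161e_G − e_Se_G − 5e_G².
∂π/∂e_G = 161 − e_S − 10e_G = 0, so e_G = 16.1 − 0.1e_S.
At e_S = 6: e_G = 16.1 − 0.1·6 = 15.5.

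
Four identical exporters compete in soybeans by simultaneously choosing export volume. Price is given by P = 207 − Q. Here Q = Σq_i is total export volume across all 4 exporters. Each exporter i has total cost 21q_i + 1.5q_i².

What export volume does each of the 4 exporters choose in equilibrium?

23.25

A representative exporter's profit is π_i = q_i(207 − Q) − 21q_i − 1.5q_i², with Q = q_i + Σ_{j≠i} q_j.
First-order condition: 186 − 5q_i − Σ_{j≠i} q_j = 0.
In a symmetric equilibrium every exporter chooses the same q, so Σ_{j≠i} q_j = 3q. The condition becomes 186 − 8q = 0, giving q = 186/8 = 23.25.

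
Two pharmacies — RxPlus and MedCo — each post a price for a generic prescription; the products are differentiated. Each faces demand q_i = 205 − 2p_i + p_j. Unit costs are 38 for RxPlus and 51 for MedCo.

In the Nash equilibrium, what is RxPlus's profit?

RxPlus's profit: π = (p_{RxPlus} − 38)(205 − 2p_{RxPlus} + p_{MedCo}).
∂π/∂p_{RxPlus} = 281 − 4p_{RxPlus} + p_{MedCo} = 0 ⇒ p_{RxPlus} = 70.25 + 0.25p_{MedCo}.
Similarly p_{MedCo} = 76.75 + 0.25p_{RxPlus}.
Plugging p_{MedCo} into RxPlus's best response: p_{RxPlus} = 70.25 + 0.25(76.75 + 0.25p_{RxPlus}) ⇒ 0.9375p_{RxPlus} = 89.4375, so p_{RxPlus} = 95.4.
Then p_{MedCo} = 76.75 + 0.25·95.4 = 100.6.
q_{RxPlus} = 205 − 2·95.4 + 100.6 = 114.8.
Profit = (95.4 − 38)·114.8 = 6589.52.

6589.52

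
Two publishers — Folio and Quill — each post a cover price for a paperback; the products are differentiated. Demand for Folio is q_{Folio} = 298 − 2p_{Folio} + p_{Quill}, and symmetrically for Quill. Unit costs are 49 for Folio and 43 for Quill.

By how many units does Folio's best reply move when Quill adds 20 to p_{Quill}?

5

Folio's profit: π = (p_{Folio} − 49)(298 − 2p_{Folio} + p_{Quill}).
∂π/∂p_{Folio} = 396 − 4p_{Folio} + p_{Quill} = 0 ⇒ p_{Folio} = 99 + 0.25p_{Quill}.
The reaction-function slope is 0.25, so a 20-unit rise in p_{Quill} moves p_{Folio} by 0.25 × 20 = 5. Folio's best response rises — the actions are strategic complements.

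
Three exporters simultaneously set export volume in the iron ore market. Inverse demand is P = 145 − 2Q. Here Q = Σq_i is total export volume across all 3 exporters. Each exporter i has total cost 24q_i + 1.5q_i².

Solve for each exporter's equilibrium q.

11

A representative exporter's profit is π_i = q_i(145 − 2Q) − 24q_i − 1.5q_i², with Q = q_i + Σ_{j≠i} q_j.
First-order condition: 121 − 7q_i − 2Σ_{j≠i} q_j = 0.
With identical exporters, set every q_j = q: then 121 − 7q − 4q = 0, i.e. q = 121/11 = 11.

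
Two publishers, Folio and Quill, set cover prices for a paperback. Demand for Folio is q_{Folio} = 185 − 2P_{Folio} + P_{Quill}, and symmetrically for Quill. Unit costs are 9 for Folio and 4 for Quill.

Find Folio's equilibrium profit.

6728

Folio's profit: π = (P_{Folio} − 9)(185 − 2P_{Folio} + P_{Quill}).
∂π/∂P_{Folio} = 203 − 4P_{Folio} + P_{Quill} = 0 ⇒ P_{Folio} = 50.75 + 0.25P_{Quill}.
Similarly P_{Quill} = 48.25 + 0.25P_{Folio}.
Solving the two reaction functions simultaneously: (1 − (0.25)(0.25))P_{Folio} = 50.75 + 0.25·48.25, so 0.9375P_{Folio} = 62.8125 and P_{Folio} = 67.
Then P_{Quill} = 48.25 + 0.25·67 = 65.
q_{Folio} = 185 − 2·67 + 65 = 116.
Profit = (67 − 9)·116 = 6728.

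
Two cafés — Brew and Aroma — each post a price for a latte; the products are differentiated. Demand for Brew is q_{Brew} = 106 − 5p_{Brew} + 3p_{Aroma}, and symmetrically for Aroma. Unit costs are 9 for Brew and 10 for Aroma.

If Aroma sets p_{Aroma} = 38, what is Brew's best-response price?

26.5

Brew's profit: π = (p_{Brew} − 9)(106 − 5p_{Brew} + 3p_{Aroma}).
∂π/∂p_{Brew} = 151 − 10p_{Brew} + 3p_{Aroma} = 0 ⇒ p_{Brew} = 15.1 + 0.3p_{Aroma}.
At p_{Aroma} = 38: p_{Brew} = 15.1 + 0.3·38 = 26.5.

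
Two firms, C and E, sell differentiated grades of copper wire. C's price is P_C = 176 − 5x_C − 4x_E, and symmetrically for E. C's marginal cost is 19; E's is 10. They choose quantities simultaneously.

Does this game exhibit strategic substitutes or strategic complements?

Firm C's profit: π = x_C(176 − 5x_C − 4x_E) − 19x_C.
∂π/∂x_C = 157 − 10x_C − 4x_E = 0 ⇒ x_C = 15.7 − 0.4x_E.
The best-response slope dx_C/dx_E = −0.4 < 0: the reaction function is downward-sloping, so the choices are strategic substitutes.

strategic substitutes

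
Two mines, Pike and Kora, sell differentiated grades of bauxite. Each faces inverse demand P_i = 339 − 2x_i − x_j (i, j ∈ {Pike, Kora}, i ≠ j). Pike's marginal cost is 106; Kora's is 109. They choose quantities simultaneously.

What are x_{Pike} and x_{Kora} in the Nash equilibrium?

46.8, 45.8

Mine Pike's profit: π = x_{Pike}(339 − 2x_{Pike} − x_{Kora}) − 106x_{Pike}.
∂π/∂x_{Pike} = 233 − 4x_{Pike} − x_{Kora} = 0 ⇒ x_{Pike} = 58.25 − 0.25x_{Kora}.
Similarly x_{Kora} = 57.5 − 0.25x_{Pike}.
Substituting the second reaction function into the first: x_{Pike} = 58.25 − 0.25(57.5 − 0.25x_{Pike}), which gives 0.9375x_{Pike} = 43.875 ⇒ x_{Pike} = 46.8.
Then x_{Kora} = 57.5 − 0.25·46.8 = 45.8.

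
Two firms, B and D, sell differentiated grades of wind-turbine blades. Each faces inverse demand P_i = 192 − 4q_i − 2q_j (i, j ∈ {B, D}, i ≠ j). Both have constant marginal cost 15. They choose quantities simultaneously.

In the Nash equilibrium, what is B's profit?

Firm B's profit: π = q_B(192 − 4q_B − 2q_D) − 15q_B.
∂π/∂q_B = 177 − 8q_B − 2q_D = 0 ⇒ q_B = 22.125 − 0.25q_D.
The game is symmetric, so in equilibrium q_D = q_B: the reaction function gives 1.25q_B = 22.125, hence q_B = 17.7.
P_B = 192 − 4·17.7 − 2·17.7 = 85.8.
Profit = (85.8 − 15)·17.7 = 1253.16.

1253.16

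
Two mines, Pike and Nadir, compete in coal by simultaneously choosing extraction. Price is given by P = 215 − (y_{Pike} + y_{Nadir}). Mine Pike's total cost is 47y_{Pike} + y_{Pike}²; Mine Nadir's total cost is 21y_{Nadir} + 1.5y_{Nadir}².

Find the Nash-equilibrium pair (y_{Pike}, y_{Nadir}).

Mine Pike's profit: π = y_{Pike}(215 − (y_{Pike} + y_{Nadir})) − 47y_{Pike} − y_{Pike}².
∂π/∂y_{Pike} = 168 − 4y_{Pike} − y_{Nadir} = 0, so y_{Pike} = 42 − 0.25y_{Nadir}.
For Nadir: ∂π/∂y_{Nadir} = 194 − 5y_{Nadir} − y_{Pike} = 0 ⇒ y_{Nadir} = 38.8 − 0.2y_{Pike}.
Solving the two reaction functions simultaneously: (1 − (−0.25)(−0.2))y_{Pike} = 42 − 0.25·38.8, so 0.95y_{Pike} = 32.3 and y_{Pike} = 34.
Then y_{Nadir} = 38.8 − 0.2·34 = 32.

34, 32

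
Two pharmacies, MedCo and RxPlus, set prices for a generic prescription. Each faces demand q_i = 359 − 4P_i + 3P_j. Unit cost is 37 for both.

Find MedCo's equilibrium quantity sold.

MedCo's profit: π = (P_{MedCo} − 37)(359 − 4P_{MedCo} + 3P_{RxPlus}).
∂π/∂P_{MedCo} = 507 − 8P_{MedCo} + 3P_{RxPlus} = 0 ⇒ P_{MedCo} = 63.375 + 0.375P_{RxPlus}.
The game is symmetric, so in equilibrium P_{RxPlus} = P_{MedCo}: the reaction function gives 0.625P_{MedCo} = 63.375, hence P_{MedCo} = 101.4.
q_{MedCo} = 359 − 4·101.4 + 3·101.4 = 257.6.

257.6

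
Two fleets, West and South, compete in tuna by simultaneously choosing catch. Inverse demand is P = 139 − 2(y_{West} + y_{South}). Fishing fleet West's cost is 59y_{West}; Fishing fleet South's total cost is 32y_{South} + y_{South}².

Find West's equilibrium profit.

353.78

Fishing fleet West's profit: π = y_{West}(139 − 2(y_{West} + y_{South})) − 59y_{West}.
∂π/∂y_{West} = 80 − 4y_{West} − 2y_{South} = 0, so y_{West} = 20 − 0.5y_{South}.
For South: ∂π/∂y_{South} = 107 − 6y_{South} − 2y_{West} = 0 ⇒ y_{South} = 107/6 − (1/3)y_{West}.
Plugging y_{South} into West's best response: y_{West} = 20 − 0.5(107/6 − (1/3)y_{West}) ⇒ (5/6)y_{West} = 133/12, so y_{West} = 13.3.
Then y_{South} = 107/6 − (1/3)·13.3 = 13.4.
Price P = 139 − 2·26.7 = 85.6.
West's profit: (85.6 − 59)·13.3 = 353.78.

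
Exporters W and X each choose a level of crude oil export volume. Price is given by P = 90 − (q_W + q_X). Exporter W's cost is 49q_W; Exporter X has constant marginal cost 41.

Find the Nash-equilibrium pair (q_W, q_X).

11, 19

Exporter W's profit: π = q_W(90 − (q_W + q_X)) − 49q_W.
∂π/∂q_W = 41 − 2q_W − q_X = 0, so q_W = 20.5 − 0.5q_X.
By the same steps for X: q_X = 24.5 − 0.5q_W.
Plugging q_X into W's best response: q_W = 20.5 − 0.5(24.5 − 0.5q_W) ⇒ 0.75q_W = 8.25, so q_W = 11.
Then q_X = 24.5 − 0.5·11 = 19.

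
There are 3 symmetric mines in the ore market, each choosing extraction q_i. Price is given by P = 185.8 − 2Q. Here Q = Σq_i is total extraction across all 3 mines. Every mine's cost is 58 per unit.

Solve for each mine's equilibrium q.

15.975

A representative mine's profit is π_i = q_i(185.8 − 2Q) − 58q_i, with Q = q_i + Σ_{j≠i} q_j.
First-order condition: 127.8 − 4q_i − 2Σ_{j≠i} q_j = 0.
In a symmetric equilibrium every mine chooses the same q, so Σ_{j≠i} q_j = 2q. The condition becomes 127.8 − 8q = 0, giving q = 127.8/8 = 15.975.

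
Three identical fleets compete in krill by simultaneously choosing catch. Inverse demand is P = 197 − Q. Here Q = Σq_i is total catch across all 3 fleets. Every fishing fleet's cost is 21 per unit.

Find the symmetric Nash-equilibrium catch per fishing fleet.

44

A representative fishing fleet's profit is π_i = q_i(197 − Q) − 21q_i, with Q = q_i + Σ_{j≠i} q_j.
First-order condition: 176 − 2q_i − Σ_{j≠i} q_j = 0.
Imposing symmetry (q_j = q for all j) turns Σ_{j≠i} q_j into 2q, so 176 = 4q and q = 44.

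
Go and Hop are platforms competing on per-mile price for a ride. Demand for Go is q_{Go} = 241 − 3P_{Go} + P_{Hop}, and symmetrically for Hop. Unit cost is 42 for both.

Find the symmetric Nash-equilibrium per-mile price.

Go's profit: π = (P_{Go} − 42)(241 − 3P_{Go} + P_{Hop}).
∂π/∂P_{Go} = 367 − 6P_{Go} + P_{Hop} = 0 ⇒ P_{Go} = 367/6 + (1/6)P_{Hop}.
By symmetry P_{Hop} = P_{Go}; substituting into the reaction function, (5/6)P_{Go} = 367/6 and P_{Go} = 73.4.

73.4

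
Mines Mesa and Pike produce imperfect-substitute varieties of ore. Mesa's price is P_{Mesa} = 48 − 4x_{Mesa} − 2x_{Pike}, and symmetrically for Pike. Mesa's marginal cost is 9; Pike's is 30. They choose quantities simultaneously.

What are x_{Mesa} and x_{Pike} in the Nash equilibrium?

4.6, 1.1

Mine Mesa's profit: π = x_{Mesa}(48 − 4x_{Mesa} − 2x_{Pike}) − 9x_{Mesa}.
∂π/∂x_{Mesa} = 39 − 8x_{Mesa} − 2x_{Pike} = 0 ⇒ x_{Mesa} = 4.875 − 0.25x_{Pike}.
Similarly x_{Pike} = 2.25 − 0.25x_{Mesa}.
Substituting the second reaction function into the first: x_{Mesa} = 4.875 − 0.25(2.25 − 0.25x_{Mesa}), which gives 0.9375x_{Mesa} = 4.3125 ⇒ x_{Mesa} = 4.6.
Then x_{Pike} = 2.25 − 0.25·4.6 = 1.1.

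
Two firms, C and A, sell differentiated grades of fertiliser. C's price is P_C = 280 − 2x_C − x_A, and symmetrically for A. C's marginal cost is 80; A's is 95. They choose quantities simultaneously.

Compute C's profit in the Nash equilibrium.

3362

Firm C's profit: π = x_C(280 − 2x_C − x_A) − 80x_C.
∂π/∂x_C = 200 − 4x_C − x_A = 0 ⇒ x_C = 50 − 0.25x_A.
Similarly x_A = 46.25 − 0.25x_C.
Plugging x_A into C's best response: x_C = 50 − 0.25(46.25 − 0.25x_C) ⇒ 0.9375x_C = 38.4375, so x_C = 41.
Then x_A = 46.25 − 0.25·41 = 36.
P_C = 280 − 2·41 − 36 = 162.
Profit = (162 − 80)·41 = 3362.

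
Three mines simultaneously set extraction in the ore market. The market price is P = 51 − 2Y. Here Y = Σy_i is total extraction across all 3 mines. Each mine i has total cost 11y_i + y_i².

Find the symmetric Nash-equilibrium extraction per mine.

A representative mine's profit is π_i = y_i(51 − 2Y) − 11y_i − y_i², with Y = y_i + Σ_{j≠i} y_j.
First-order condition: 40 − 6y_i − 2Σ_{j≠i} y_j = 0.
In a symmetric equilibrium every mine chooses the same y, so Σ_{j≠i} y_j = 2y. The condition becomes 40 − 10y = 0, giving y = 40/10 = 4.

4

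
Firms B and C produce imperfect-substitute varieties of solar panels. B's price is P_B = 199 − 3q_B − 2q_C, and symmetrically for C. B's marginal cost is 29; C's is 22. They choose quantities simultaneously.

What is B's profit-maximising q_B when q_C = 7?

26

Firm B's profit: π = q_B(199 − 3q_B − 2q_C) − 29q_B.
∂π/∂q_B = 170 − 6q_B − 2q_C = 0 ⇒ q_B = 85/3 − (1/3)q_C.
At q_C = 7: q_B = 85/3 − (1/3)·7 = 26.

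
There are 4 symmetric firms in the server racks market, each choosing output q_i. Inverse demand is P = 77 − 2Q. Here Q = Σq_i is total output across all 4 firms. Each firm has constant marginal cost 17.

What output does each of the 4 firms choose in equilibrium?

A representative firm's profit is π_i = q_i(77 − 2Q) − 17q_i, with Q = q_i + Σ_{j≠i} q_j.
First-order condition: 60 − 4q_i − 2Σ_{j≠i} q_j = 0.
Imposing symmetry (q_j = q for all j) turns Σ_{j≠i} q_j into 3q, so 60 = 10q and q = 6.

6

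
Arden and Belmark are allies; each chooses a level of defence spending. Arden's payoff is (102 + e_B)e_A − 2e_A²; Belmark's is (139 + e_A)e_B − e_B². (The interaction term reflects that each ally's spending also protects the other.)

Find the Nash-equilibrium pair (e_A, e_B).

49, 94

Expanding Arden's payoff: 102e_A + e_Be_A − 2e_A².
∂π/∂e_A = 102 + e_B − 4e_A = 0, so e_A = 25.5 + 0.25e_B.
Likewise for Belmark: e_B = 69.5 + 0.5e_A.
Plugging e_B into Arden's best response: e_A = 25.5 + 0.25(69.5 + 0.5e_A) ⇒ 0.875e_A = 42.875, so e_A = 49.
Then e_B = 69.5 + 0.5·49 = 94.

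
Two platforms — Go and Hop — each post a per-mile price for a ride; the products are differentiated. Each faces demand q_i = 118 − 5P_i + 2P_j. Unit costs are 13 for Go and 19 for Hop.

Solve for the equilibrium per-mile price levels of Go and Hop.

Go's profit: π = (P_{Go} − 13)(118 − 5P_{Go} + 2P_{Hop}).
∂π/∂P_{Go} = 183 − 10P_{Go} + 2P_{Hop} = 0 ⇒ P_{Go} = 18.3 + 0.2P_{Hop}.
Similarly P_{Hop} = 21.3 + 0.2P_{Go}.
Plugging P_{Hop} into Go's best response: P_{Go} = 18.3 + 0.2(21.3 + 0.2P_{Go}) ⇒ 0.96P_{Go} = 22.56, so P_{Go} = 23.5.
Then P_{Hop} = 21.3 + 0.2·23.5 = 26.

23.5, 26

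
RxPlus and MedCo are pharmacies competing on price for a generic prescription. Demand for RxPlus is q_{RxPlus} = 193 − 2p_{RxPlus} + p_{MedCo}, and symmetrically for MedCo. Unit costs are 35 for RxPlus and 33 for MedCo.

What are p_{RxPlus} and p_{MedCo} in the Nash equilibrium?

RxPlus's profit: π = (p_{RxPlus} − 35)(193 − 2p_{RxPlus} + p_{MedCo}).
∂π/∂p_{RxPlus} = 263 − 4p_{RxPlus} + p_{MedCo} = 0 ⇒ p_{RxPlus} = 65.75 + 0.25p_{MedCo}.
Similarly p_{MedCo} = 64.75 + 0.25p_{RxPlus}.
Solving the two reaction functions simultaneously: (1 − (0.25)(0.25))p_{RxPlus} = 65.75 + 0.25·64.75, so 0.9375p_{RxPlus} = 81.9375 and p_{RxPlus} = 87.4.
Then p_{MedCo} = 64.75 + 0.25·87.4 = 86.6.

87.4, 86.6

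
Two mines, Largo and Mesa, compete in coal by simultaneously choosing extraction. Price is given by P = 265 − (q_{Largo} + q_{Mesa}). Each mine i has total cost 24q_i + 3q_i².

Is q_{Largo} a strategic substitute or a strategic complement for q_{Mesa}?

Mine Largo's profit: π = q_{Largo}(265 − (q_{Largo} + q_{Mesa})) − 24q_{Largo} − 3q_{Largo}².
∂π/∂q_{Largo} = 241 − 8q_{Largo} − q_{Mesa} = 0, so q_{Largo} = 30.125 − 0.125q_{Mesa}.
The best-response slope dq_{Largo}/dq_{Mesa} = −0.125 < 0: the reaction function is downward-sloping, so the choices are strategic substitutes.

strategic substitutes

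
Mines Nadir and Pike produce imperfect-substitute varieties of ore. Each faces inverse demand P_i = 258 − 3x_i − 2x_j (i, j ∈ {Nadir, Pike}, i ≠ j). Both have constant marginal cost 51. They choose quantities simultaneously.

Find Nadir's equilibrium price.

128.625

Mine Nadir's profit: π = x_{Nadir}(258 − 3x_{Nadir} − 2x_{Pike}) − 51x_{Nadir}.
∂π/∂x_{Nadir} = 207 − 6x_{Nadir} − 2x_{Pike} = 0 ⇒ x_{Nadir} = 34.5 − (1/3)x_{Pike}.
By symmetry x_{Pike} = x_{Nadir}; substituting into the reaction function, (4/3)x_{Nadir} = 34.5 and x_{Nadir} = 25.875.
P_{Nadir} = 258 − 3·25.875 − 2·25.875 = 128.625.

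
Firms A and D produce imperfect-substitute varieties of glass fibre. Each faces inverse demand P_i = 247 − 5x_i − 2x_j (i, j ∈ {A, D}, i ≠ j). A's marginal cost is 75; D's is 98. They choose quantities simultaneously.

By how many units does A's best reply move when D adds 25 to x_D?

Firm A's profit: π = x_A(247 − 5x_A − 2x_D) − 75x_A.
∂π/∂x_A = 172 − 10x_A − 2x_D = 0 ⇒ x_A = 17.2 − 0.2x_D.
The reaction-function slope is −0.2, so a 25-unit rise in x_D moves x_A by −0.2 × 25 = −5. A's best response falls — the actions are strategic substitutes.

-5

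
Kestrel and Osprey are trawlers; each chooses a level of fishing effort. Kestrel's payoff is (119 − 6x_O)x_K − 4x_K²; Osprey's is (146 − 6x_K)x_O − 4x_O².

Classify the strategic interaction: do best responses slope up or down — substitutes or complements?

Expanding Kestrel's payoff: 119x_K − 6x_Ox_K − 4x_K².
∂π/∂x_K = 119 − 6x_O − 8x_K = 0, so x_K = 14.875 − 0.75x_O.
The best-response slope dx_K/dx_O = −0.75 < 0: the reaction function is downward-sloping, so the choices are strategic substitutes.

strategic substitutes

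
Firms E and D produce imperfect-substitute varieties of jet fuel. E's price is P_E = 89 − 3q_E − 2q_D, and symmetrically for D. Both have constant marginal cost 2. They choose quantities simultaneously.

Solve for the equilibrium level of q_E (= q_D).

10.875

Firm E's profit: π = q_E(89 − 3q_E − 2q_D) − 2q_E.
∂π/∂q_E = 87 − 6q_E − 2q_D = 0 ⇒ q_E = 14.5 − (1/3)q_D.
By symmetry q_D = q_E; substituting into the reaction function, (4/3)q_E = 14.5 and q_E = 10.875.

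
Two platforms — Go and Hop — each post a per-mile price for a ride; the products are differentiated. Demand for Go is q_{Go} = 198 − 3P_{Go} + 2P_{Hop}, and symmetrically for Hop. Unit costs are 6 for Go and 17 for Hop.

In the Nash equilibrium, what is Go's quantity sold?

Go's profit: π = (P_{Go} − 6)(198 − 3P_{Go} + 2P_{Hop}).
∂π/∂P_{Go} = 216 − 6P_{Go} + 2P_{Hop} = 0 ⇒ P_{Go} = 36 + (1/3)P_{Hop}.
Similarly P_{Hop} = 41.5 + (1/3)P_{Go}.
Substituting the second reaction function into the first: P_{Go} = 36 + (1/3)(41.5 + (1/3)P_{Go}), which gives (8/9)P_{Go} = 299/6 ⇒ P_{Go} = 56.0625.
Then P_{Hop} = 41.5 + (1/3)·56.0625 = 60.1875.
q_{Go} = 198 − 3·56.0625 + 2·60.1875 = 150.1875.

150.1875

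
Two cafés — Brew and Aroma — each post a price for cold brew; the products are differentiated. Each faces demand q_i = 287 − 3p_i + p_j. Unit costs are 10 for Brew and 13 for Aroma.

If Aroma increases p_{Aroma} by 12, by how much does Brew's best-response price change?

2

Brew's profit: π = (p_{Brew} − 10)(287 − 3p_{Brew} + p_{Aroma}).
∂π/∂p_{Brew} = 317 − 6p_{Brew} + p_{Aroma} = 0 ⇒ p_{Brew} = 317/6 + (1/6)p_{Aroma}.
The reaction-function slope is 1/6, so a 12-unit rise in p_{Aroma} moves p_{Brew} by 1/6 × 12 = 2. Brew's best response rises — the actions are strategic complements.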